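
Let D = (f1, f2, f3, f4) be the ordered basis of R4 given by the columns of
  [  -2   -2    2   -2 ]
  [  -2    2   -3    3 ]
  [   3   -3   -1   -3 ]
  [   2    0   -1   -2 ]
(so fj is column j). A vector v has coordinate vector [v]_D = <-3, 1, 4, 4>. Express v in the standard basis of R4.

v = M [v]_D, where M has columns f1, ..., f4.
Carrying out the matrix-vector product, v = <4, 8, -28, -18>.

<4, 8, -28, -18>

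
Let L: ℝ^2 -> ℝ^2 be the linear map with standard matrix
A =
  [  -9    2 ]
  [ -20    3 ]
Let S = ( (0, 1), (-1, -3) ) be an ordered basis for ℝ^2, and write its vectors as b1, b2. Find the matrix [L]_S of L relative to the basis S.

[[-3, 2], [-2, -3]]

With P the matrix whose columns are b1, b2, [L]_S = P^(-1) A P.
Column by column: L(b1) = A b1 = (2, 3); its S-coordinates (-3, -2) give column 1.
Continuing for each basis vector yields [L]_S = [[-3, 2], [-2, -3]].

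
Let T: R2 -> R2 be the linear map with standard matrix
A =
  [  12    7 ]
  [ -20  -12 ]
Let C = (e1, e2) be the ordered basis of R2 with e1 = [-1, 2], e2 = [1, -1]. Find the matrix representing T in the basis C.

Let P have columns e1, e2. Then [T]_C = P^(-1) A P.
Here det P = -1, so P^(-1) is integer; computing A P first and then P^(-1)(A P) gives [[-2, -3], [0, 2]].

[[-2, -3], [0, 2]]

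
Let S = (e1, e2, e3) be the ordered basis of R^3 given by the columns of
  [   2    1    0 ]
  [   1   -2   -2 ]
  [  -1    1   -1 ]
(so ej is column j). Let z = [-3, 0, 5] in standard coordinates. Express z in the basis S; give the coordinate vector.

[-2, 1, -2]

We seek scalars with c_1 e1 + ... + c_3 e3 = z; equivalently solve M c = z where the columns of M are e1, ..., e3.
Solving this 3x3 system gives c = (-2, 1, -2).
Check: -2e1 + e2 - 2e3 = [-3, 0, 5].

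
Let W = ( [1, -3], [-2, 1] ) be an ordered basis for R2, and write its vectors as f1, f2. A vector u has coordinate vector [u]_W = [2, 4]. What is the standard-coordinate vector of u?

[-6, -2]

By definition u = 2f1 + 4f2.
Summing componentwise gives [-6, -2].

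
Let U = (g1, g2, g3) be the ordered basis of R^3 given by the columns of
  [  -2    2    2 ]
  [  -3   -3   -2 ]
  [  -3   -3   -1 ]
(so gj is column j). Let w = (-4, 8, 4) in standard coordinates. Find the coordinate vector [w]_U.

(-1, 1, -4)

We seek scalars with c_1 g1 + ... + c_3 g3 = w; equivalently solve M c = w where the columns of M are g1, ..., g3.
Solving this 3x3 system gives c = (-1, 1, -4).
Check: -g1 + g2 - 4g3 = (-4, 8, 4).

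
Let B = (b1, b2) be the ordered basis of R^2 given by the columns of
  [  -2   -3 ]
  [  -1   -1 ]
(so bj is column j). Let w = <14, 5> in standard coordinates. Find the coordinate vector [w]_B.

<-1, -4>

Write w = c_1 b1 + c_2 b2 and solve for the c_i.
System: -2c_1 - 3c_2 = 14, -c_1 - c_2 = 5; solving gives c_1 = -1, c_2 = -4.
Check: -b1 - 4b2 = <14, 5>.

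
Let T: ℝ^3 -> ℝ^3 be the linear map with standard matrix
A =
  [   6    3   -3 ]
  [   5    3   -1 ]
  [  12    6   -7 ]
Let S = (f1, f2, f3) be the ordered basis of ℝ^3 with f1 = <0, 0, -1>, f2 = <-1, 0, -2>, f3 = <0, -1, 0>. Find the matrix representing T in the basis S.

[[-1, -2, 0], [-3, 0, 3], [-1, 3, 3]]

Let P have columns f1, ..., f3. Then [T]_S = P^(-1) A P.
Here det P = -1, so P^(-1) is integer; computing A P first and then P^(-1)(A P) gives [[-1, -2, 0], [-3, 0, 3], [-1, 3, 3]].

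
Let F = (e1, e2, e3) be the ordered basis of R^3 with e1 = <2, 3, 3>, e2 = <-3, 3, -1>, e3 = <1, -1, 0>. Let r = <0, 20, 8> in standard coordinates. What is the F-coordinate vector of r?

[r]_F is the unique c with M c = r, where M has columns e1, ..., e3.
Solving this 3x3 system gives c = (4, 4, 4).
Check: 4e1 + 4e2 + 4e3 = <0, 20, 8>.

<4, 4, 4>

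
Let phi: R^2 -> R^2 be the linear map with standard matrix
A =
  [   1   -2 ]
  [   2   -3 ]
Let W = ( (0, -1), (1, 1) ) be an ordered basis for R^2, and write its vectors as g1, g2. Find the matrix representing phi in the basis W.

The j-th column of [phi]_W is [phi(gj)]_W.
phi(g1) = A g1 = (2, 3) = -g1 + 2g2, so column 1 is (-1, 2).
Repeating for g2 and assembling the columns gives [[-1, 0], [2, -1]].

[[-1, 0], [2, -1]]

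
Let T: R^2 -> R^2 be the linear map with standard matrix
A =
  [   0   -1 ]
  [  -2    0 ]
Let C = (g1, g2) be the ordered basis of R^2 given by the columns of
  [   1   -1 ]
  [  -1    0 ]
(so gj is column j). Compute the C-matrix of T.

The j-th column of [T]_C is [T(gj)]_C.
T(g1) = A g1 = (1, -2) = 2g1 + g2, so column 1 is (2, 1).
Repeating for g2 and assembling the columns gives [[2, -2], [1, -2]].

[[2, -2], [1, -2]]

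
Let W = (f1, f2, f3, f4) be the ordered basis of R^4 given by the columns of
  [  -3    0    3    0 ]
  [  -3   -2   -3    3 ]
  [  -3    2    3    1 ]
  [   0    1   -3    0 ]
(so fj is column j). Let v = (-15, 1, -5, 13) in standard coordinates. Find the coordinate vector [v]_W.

Write v = c_1 f1 + ... + c_4 f4 and solve for the c_i.
Gaussian elimination on [M | v] yields c = (2, 4, -3, 2).
Check: 2f1 + 4f2 - 3f3 + 2f4 = (-15, 1, -5, 13).

(2, 4, -3, 2)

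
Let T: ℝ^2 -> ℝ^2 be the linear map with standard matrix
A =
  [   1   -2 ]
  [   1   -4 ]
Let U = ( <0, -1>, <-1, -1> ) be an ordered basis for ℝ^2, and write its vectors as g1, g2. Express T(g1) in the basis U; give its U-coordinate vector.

<-2, -2>

Column 1 of [T]_U is the U-coordinate vector of T(g1).
In standard coordinates T(g1) = A g1 = <2, 4>.
Converting to U: <2, 4> = -2g1 - 2g2, so the coordinate vector is <-2, -2>.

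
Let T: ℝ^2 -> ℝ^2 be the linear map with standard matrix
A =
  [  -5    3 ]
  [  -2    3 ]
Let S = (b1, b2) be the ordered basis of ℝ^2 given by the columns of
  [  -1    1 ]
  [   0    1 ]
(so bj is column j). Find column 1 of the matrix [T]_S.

Compute T(b1) = A b1 = <5, 2> in standard coordinates.
Then write this in S-coordinates: solve for y in y_1 b1 + y_2 b2 = <5, 2>.
This gives y = <-3, 2>, which is column 1 of [T]_S.

<-3, 2>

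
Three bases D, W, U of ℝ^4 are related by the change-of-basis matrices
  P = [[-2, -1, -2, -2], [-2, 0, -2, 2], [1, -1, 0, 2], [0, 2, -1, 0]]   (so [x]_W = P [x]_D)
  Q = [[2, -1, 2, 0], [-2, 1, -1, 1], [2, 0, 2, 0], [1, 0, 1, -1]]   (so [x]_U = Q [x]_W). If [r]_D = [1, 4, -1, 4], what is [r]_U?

Composing the changes, [r]_U = Q P [r]_D.
Q P = [[0, -4, -2, -2], [1, 5, 1, 4], [-2, -4, -4, 0], [-1, -4, -1, 0]]; applying this to [1, 4, -1, 4] gives [-22, 36, -14, -16].

[-22, 36, -14, -16]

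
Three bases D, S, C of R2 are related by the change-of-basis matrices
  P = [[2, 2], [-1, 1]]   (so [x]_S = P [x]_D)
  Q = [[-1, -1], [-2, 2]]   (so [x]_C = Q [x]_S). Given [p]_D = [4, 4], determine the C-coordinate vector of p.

[-16, -32]

Apply P to get S-coordinates [16, 0], then Q to get C-coordinates.
The result is [p]_C = [-16, -32].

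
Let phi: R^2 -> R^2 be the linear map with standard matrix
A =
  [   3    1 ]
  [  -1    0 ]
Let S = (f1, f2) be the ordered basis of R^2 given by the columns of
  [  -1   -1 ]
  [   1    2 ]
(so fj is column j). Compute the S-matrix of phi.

[[3, 1], [-1, 0]]

Let P have columns f1, f2. Then [phi]_S = P^(-1) A P.
Here det P = -1, so P^(-1) is integer; computing A P first and then P^(-1)(A P) gives [[3, 1], [-1, 0]].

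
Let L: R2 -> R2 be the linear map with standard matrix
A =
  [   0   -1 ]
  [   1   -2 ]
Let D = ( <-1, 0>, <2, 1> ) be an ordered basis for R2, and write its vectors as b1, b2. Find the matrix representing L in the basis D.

Let P have columns b1, b2. Then [L]_D = P^(-1) A P.
Here det P = -1, so P^(-1) is integer; computing A P first and then P^(-1)(A P) gives [[-2, 1], [-1, 0]].

[[-2, 1], [-1, 0]]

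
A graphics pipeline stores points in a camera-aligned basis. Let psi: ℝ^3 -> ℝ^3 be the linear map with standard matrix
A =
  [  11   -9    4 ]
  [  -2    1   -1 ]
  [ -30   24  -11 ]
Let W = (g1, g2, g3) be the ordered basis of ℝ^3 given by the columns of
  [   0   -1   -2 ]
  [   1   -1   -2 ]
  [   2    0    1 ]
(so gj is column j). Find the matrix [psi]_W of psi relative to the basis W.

With P the matrix whose columns are g1, ..., g3, [psi]_W = P^(-1) A P.
Column by column: psi(g1) = A g1 = <-1, -1, 2>; its W-coordinates <0, -3, 2> give column 1.
Continuing for each basis vector yields [psi]_W = [[0, 3, 1], [-3, 2, 2], [2, 0, -1]].

[[0, 3, 1], [-3, 2, 2], [2, 0, -1]]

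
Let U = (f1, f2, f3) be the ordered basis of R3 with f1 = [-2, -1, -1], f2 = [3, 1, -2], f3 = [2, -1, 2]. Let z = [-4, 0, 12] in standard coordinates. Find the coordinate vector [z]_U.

We seek scalars with c_1 f1 + ... + c_3 f3 = z; equivalently solve M c = z where the columns of M are f1, ..., f3.
Solving this 3x3 system gives c = (-4, -4, 0).
Check: -4f1 - 4f2 + 0·f3 = [-4, 0, 12].

[-4, -4, 0]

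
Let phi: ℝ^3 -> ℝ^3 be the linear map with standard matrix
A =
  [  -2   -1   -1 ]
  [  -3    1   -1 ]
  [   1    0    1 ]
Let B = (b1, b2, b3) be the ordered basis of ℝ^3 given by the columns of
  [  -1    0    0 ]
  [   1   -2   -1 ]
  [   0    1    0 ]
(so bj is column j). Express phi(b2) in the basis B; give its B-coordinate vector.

Compute phi(b2) = A b2 = <1, -3, 1> in standard coordinates.
Then write this in B-coordinates: solve for y in y_1 b1 + ... + y_3 b3 = <1, -3, 1>.
This gives y = <-1, 1, 0>, which is column 2 of [phi]_B.

<-1, 1, 0>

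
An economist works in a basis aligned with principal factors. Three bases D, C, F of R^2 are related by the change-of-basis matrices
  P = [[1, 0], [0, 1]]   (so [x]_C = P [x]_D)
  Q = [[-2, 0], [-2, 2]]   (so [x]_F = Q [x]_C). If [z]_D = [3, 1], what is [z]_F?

[-6, -4]

First [z]_C = P [z]_D = [3, 1].
Then [z]_F = Q [z]_C = [-6, -4].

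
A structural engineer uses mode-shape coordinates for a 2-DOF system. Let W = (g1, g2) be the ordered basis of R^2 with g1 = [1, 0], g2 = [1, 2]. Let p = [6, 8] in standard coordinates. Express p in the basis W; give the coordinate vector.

[2, 4]

[p]_W is the unique c with M c = p, where M has columns g1, g2.
System: c_1 + c_2 = 6, 0c_1 + 2c_2 = 8; solving gives c_1 = 2, c_2 = 4.
Check: 2g1 + 4g2 = [6, 8].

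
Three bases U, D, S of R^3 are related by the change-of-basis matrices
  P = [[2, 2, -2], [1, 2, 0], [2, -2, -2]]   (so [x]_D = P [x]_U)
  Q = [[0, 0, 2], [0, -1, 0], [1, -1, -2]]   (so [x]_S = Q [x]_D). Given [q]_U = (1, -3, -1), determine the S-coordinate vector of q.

Composing the changes, [q]_S = Q P [q]_U.
Q P = [[4, -4, -4], [-1, -2, 0], [-3, 4, 2]]; applying this to (1, -3, -1) gives (20, 5, -17).

(20, 5, -17)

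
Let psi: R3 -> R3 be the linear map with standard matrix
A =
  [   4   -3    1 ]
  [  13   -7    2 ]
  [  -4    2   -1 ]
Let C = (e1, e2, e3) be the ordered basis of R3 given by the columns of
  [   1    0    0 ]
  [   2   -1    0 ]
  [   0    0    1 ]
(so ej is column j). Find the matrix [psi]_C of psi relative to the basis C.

With P the matrix whose columns are e1, ..., e3, [psi]_C = P^(-1) A P.
Column by column: psi(e1) = A e1 = [-2, -1, 0]; its C-coordinates [-2, -3, 0] give column 1.
Continuing for each basis vector yields [psi]_C = [[-2, 3, 1], [-3, -1, 0], [0, -2, -1]].

[[-2, 3, 1], [-3, -1, 0], [0, -2, -1]]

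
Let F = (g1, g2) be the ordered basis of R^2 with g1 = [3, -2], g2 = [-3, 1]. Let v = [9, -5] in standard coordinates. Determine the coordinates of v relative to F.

[v]_F is the unique c with M c = v, where M has columns g1, g2.
System: 3c_1 - 3c_2 = 9, -2c_1 + c_2 = -5; solving gives c_1 = 2, c_2 = -1.
Check: 2g1 - g2 = [9, -5].

[2, -1]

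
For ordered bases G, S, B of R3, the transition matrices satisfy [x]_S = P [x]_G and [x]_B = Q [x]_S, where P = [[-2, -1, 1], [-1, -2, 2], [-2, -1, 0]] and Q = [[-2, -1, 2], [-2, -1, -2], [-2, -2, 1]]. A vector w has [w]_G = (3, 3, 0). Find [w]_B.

(9, 45, 27)

Apply P to get S-coordinates (-9, -9, -9), then Q to get B-coordinates.
The result is [w]_B = (9, 45, 27).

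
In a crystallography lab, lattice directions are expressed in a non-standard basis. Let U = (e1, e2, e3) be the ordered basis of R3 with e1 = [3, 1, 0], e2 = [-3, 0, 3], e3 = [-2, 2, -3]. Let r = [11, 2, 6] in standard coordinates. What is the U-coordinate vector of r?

We seek scalars with c_1 e1 + ... + c_3 e3 = r; equivalently solve M c = r where the columns of M are e1, ..., e3.
Gaussian elimination on [M | r] yields c = (4, 1, -1).
Check: 4e1 + e2 - e3 = [11, 2, 6].

[4, 1, -1]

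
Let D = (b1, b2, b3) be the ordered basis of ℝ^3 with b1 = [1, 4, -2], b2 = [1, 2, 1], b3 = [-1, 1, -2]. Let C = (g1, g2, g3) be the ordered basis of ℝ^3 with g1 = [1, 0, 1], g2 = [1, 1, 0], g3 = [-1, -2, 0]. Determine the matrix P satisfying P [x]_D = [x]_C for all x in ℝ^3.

[[-2, 1, -2], [2, -2, 1], [-1, -2, 0]]

Let M have columns bj and N have columns gj. Then for every x, N [x]_C = x = M [x]_D, so P = N^(-1) M.
Since det N = -1, N^(-1) has integer entries; multiplying gives P = [[-2, 1, -2], [2, -2, 1], [-1, -2, 0]].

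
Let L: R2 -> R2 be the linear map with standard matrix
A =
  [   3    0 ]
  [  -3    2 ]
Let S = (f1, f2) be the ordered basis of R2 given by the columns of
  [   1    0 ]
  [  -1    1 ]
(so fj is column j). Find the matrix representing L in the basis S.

With P the matrix whose columns are f1, f2, [L]_S = P^(-1) A P.
Column by column: L(f1) = A f1 = (3, -5); its S-coordinates (3, -2) give column 1.
Continuing for each basis vector yields [L]_S = [[3, 0], [-2, 2]].

[[3, 0], [-2, 2]]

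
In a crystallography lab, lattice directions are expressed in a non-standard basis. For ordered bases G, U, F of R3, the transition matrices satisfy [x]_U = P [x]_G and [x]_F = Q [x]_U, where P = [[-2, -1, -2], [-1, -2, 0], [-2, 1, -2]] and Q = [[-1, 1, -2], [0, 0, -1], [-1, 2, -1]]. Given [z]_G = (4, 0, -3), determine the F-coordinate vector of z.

Apply P to get U-coordinates (-2, -4, -2), then Q to get F-coordinates.
The result is [z]_F = (2, 2, -4).

(2, 2, -4)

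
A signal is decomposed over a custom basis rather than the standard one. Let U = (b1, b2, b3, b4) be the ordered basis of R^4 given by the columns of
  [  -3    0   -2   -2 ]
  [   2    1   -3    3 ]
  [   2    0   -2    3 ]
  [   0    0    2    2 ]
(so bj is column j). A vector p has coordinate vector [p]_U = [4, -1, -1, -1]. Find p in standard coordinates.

By definition p = 4b1 - b2 - b3 - b4.
Summing componentwise gives [-8, 7, 7, -4].

[-8, 7, 7, -4]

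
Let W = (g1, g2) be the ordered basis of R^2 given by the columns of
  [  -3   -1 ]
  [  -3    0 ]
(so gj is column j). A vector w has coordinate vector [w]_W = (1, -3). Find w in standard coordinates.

(0, -3)

The coordinates say w = g1 - 3g2; adding the scaled basis vectors gives (0, -3).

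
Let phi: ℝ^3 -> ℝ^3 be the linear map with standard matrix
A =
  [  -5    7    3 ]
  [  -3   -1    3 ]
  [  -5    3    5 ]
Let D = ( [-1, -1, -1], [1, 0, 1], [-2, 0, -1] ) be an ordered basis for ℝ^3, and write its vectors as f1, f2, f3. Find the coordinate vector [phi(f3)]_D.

Column 3 of [phi]_D is the D-coordinate vector of phi(f3).
In standard coordinates phi(f3) = A f3 = [7, 3, 5].
Converting to D: [7, 3, 5] = -3f1 + 0·f2 - 2f3, so the coordinate vector is [-3, 0, -2].

[-3, 0, -2]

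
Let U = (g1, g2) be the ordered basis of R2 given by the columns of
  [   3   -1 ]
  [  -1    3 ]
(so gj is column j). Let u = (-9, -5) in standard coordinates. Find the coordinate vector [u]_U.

(-4, -3)

We seek scalars with c_1 g1 + c_2 g2 = u; equivalently solve M c = u where the columns of M are g1, g2.
System: 3c_1 - c_2 = -9, -c_1 + 3c_2 = -5; solving gives c_1 = -4, c_2 = -3.
Check: -4g1 - 3g2 = (-9, -5).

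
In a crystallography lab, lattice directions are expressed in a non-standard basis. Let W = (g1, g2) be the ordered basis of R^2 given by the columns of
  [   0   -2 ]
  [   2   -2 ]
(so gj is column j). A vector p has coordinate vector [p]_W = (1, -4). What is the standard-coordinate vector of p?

By definition p = g1 - 4g2.
Summing componentwise gives (8, 10).

(8, 10)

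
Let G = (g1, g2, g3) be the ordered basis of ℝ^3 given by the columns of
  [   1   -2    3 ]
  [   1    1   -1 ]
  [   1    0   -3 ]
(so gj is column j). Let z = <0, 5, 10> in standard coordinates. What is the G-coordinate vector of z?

Write z = c_1 g1 + ... + c_3 g3 and solve for the c_i.
Row-reducing the augmented matrix [M | z] gives c = (4, -1, -2).
Check: 4g1 - g2 - 2g3 = <0, 5, 10>.

<4, -1, -2>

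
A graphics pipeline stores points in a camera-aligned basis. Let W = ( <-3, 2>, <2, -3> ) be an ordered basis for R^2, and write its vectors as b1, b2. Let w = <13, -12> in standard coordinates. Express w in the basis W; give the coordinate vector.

Write w = c_1 b1 + c_2 b2 and solve for the c_i.
System: -3c_1 + 2c_2 = 13, 2c_1 - 3c_2 = -12; solving gives c_1 = -3, c_2 = 2.
Check: -3b1 + 2b2 = <13, -12>.

<-3, 2>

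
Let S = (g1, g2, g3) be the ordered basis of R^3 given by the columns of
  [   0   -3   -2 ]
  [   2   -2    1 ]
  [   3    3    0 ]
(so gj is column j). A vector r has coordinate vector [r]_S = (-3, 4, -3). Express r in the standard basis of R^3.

r = M [r]_S, where M has columns g1, ..., g3.
Carrying out the matrix-vector product, r = (-6, -17, 3).

(-6, -17, 3)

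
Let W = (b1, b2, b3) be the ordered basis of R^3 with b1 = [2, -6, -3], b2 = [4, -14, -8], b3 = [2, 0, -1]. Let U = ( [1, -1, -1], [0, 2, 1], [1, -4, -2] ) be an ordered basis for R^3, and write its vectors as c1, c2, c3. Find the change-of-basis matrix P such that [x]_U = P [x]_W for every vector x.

Take x = bj: its W-coordinates are the j-th standard unit vector, so P e_j — column j of P — equals [bj]_U.
b1 = 0·c1 + c2 + 2c3, giving column 1 = [0, 1, 2]; repeating for each j gives P = [[0, 2, 2], [1, -2, 1], [2, 2, 0]].

[[0, 2, 2], [1, -2, 1], [2, 2, 0]]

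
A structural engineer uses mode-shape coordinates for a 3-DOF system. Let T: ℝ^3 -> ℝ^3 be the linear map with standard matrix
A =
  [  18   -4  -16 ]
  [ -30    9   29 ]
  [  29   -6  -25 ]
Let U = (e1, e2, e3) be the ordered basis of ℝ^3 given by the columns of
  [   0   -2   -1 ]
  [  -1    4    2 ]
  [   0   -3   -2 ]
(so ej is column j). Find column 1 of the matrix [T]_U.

Compute T(e1) = A e1 = (4, -9, 6) in standard coordinates.
Then write this in U-coordinates: solve for y in y_1 e1 + ... + y_3 e3 = (4, -9, 6).
This gives y = (1, -2, 0), which is column 1 of [T]_U.

(1, -2, 0)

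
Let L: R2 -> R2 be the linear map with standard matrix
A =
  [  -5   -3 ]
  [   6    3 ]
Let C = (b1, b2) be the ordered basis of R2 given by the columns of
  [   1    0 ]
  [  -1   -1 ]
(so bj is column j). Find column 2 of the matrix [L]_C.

[3, 0]

Column 2 of [L]_C is the C-coordinate vector of L(b2).
In standard coordinates L(b2) = A b2 = [3, -3].
Converting to C: [3, -3] = 3b1 + 0·b2, so the coordinate vector is [3, 0].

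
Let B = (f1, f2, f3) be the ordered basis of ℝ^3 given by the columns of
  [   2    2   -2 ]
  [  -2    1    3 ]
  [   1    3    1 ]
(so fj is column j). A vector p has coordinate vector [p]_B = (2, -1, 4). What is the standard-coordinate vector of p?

(-6, 7, 3)

By definition p = 2f1 - f2 + 4f3.
Summing componentwise gives (-6, 7, 3).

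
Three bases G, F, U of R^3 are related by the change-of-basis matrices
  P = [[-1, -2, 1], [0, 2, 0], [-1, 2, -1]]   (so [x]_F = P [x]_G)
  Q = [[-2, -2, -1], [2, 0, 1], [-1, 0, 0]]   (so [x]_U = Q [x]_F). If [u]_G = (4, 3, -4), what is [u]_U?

(10, -22, 14)

Composing the changes, [u]_U = Q P [u]_G.
Q P = [[3, -2, -1], [-3, -2, 1], [1, 2, -1]]; applying this to (4, 3, -4) gives (10, -22, 14).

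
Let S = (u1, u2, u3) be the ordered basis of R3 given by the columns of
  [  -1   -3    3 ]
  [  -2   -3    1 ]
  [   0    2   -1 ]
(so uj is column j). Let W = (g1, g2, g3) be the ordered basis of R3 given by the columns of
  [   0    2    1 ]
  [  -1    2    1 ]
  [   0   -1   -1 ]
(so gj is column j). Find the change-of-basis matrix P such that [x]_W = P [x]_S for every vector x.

Take x = uj: its S-coordinates are the j-th standard unit vector, so P e_j — column j of P — equals [uj]_W.
u1 = g1 - g2 + g3, giving column 1 = <1, -1, 1>; repeating for each j gives P = [[1, 0, 2], [-1, -1, 2], [1, -1, -1]].

[[1, 0, 2], [-1, -1, 2], [1, -1, -1]]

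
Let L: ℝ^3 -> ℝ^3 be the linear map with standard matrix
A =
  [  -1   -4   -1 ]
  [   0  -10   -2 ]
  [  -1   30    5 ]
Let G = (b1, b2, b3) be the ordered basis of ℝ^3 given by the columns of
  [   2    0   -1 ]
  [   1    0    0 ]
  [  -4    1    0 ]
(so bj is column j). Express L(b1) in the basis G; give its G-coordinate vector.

[-2, 0, -2]

Compute L(b1) = A b1 = [-2, -2, 8] in standard coordinates.
Then write this in G-coordinates: solve for y in y_1 b1 + ... + y_3 b3 = [-2, -2, 8].
This gives y = [-2, 0, -2], which is column 1 of [L]_G.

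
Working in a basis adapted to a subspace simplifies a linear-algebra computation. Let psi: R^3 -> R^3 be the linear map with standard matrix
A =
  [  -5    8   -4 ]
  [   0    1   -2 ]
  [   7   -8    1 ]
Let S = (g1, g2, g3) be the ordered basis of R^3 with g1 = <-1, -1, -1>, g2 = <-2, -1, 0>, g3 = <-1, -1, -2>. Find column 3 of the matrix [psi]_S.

Column 3 of [psi]_S is the S-coordinate vector of psi(g3).
In standard coordinates psi(g3) = A g3 = <5, 3, -1>.
Converting to S: <5, 3, -1> = -3g1 - 2g2 + 2g3, so the coordinate vector is <-3, -2, 2>.

<-3, -2, 2>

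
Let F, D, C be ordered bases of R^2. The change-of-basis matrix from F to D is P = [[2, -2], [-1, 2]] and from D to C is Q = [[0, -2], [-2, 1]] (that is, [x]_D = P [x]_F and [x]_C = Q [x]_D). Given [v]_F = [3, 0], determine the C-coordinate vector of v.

[6, -15]

Composing the changes, [v]_C = Q P [v]_F.
Q P = [[2, -4], [-5, 6]]; applying this to [3, 0] gives [6, -15].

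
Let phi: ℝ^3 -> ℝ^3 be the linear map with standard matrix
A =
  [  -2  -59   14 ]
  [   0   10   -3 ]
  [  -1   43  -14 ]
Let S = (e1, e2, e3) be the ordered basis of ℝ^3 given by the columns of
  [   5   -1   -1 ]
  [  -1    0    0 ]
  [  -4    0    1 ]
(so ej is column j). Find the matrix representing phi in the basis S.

Let P have columns e1, ..., e3. Then [phi]_S = P^(-1) A P.
Here det P = -1, so P^(-1) is integer; computing A P first and then P^(-1)(A P) gives [[-2, 0, 3], [-3, -3, 0], [0, 1, -1]].

[[-2, 0, 3], [-3, -3, 0], [0, 1, -1]]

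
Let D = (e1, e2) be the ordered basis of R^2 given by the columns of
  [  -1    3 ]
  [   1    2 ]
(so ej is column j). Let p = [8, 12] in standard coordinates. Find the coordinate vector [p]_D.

[4, 4]

Write p = c_1 e1 + c_2 e2 and solve for the c_i.
System: -c_1 + 3c_2 = 8, c_1 + 2c_2 = 12; solving gives c_1 = 4, c_2 = 4.
Check: 4e1 + 4e2 = [8, 12].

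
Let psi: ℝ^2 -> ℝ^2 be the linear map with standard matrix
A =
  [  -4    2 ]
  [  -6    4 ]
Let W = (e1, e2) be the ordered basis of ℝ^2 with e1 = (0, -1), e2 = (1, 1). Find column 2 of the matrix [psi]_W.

Column 2 of [psi]_W is the W-coordinate vector of psi(e2).
In standard coordinates psi(e2) = A e2 = (-2, -2).
Converting to W: (-2, -2) = 0·e1 - 2e2, so the coordinate vector is (0, -2).

(0, -2)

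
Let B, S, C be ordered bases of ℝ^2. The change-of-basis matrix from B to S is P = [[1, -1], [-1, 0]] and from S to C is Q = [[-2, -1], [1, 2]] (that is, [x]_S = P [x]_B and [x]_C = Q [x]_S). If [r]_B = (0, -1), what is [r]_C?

Apply P to get S-coordinates (1, 0), then Q to get C-coordinates.
The result is [r]_C = (-2, 1).

(-2, 1)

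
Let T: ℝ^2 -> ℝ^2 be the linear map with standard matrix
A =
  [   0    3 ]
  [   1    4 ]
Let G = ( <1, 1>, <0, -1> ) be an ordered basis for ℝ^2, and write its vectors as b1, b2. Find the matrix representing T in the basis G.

With P the matrix whose columns are b1, b2, [T]_G = P^(-1) A P.
Column by column: T(b1) = A b1 = <3, 5>; its G-coordinates <3, -2> give column 1.
Continuing for each basis vector yields [T]_G = [[3, -3], [-2, 1]].

[[3, -3], [-2, 1]]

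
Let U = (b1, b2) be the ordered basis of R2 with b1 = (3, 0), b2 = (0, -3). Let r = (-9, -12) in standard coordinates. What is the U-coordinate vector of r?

(-3, 4)

[r]_U is the unique c with M c = r, where M has columns b1, b2.
System: 3c_1 + 0c_2 = -9, 0c_1 - 3c_2 = -12; solving gives c_1 = -3, c_2 = 4.
Check: -3b1 + 4b2 = (-9, -12).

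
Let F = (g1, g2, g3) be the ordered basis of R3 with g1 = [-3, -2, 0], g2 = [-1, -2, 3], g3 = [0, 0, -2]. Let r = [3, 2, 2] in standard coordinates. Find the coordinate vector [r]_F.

[-1, 0, -1]

We seek scalars with c_1 g1 + ... + c_3 g3 = r; equivalently solve M c = r where the columns of M are g1, ..., g3.
Row-reducing the augmented matrix [M | r] gives c = (-1, 0, -1).
Check: -g1 + 0·g2 - g3 = [3, 2, 2].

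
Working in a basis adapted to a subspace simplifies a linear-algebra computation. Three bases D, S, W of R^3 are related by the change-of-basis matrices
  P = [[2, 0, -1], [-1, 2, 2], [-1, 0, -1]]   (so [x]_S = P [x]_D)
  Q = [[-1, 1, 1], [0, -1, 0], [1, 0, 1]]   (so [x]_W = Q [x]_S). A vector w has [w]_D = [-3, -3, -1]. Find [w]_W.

Apply P to get S-coordinates [-5, -5, 4], then Q to get W-coordinates.
The result is [w]_W = [4, 5, -1].

[4, 5, -1]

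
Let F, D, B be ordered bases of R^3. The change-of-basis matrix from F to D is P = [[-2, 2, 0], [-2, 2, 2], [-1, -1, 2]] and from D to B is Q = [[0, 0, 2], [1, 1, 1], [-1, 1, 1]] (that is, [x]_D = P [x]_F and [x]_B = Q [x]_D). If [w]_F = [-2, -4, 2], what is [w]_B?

First [w]_D = P [w]_F = [-4, 0, 10].
Then [w]_B = Q [w]_D = [20, 6, 14].

[20, 6, 14]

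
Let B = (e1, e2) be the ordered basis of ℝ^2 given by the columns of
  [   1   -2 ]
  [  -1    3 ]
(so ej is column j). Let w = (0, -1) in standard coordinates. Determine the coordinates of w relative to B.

(-2, -1)

[w]_B is the unique c with M c = w, where M has columns e1, e2.
System: c_1 - 2c_2 = 0, -c_1 + 3c_2 = -1; solving gives c_1 = -2, c_2 = -1.
Check: -2e1 - e2 = (0, -1).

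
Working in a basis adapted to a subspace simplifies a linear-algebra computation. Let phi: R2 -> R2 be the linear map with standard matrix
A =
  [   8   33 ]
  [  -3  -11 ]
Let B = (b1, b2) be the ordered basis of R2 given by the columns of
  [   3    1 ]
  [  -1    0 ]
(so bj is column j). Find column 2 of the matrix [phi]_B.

Compute phi(b2) = A b2 = [8, -3] in standard coordinates.
Then write this in B-coordinates: solve for y in y_1 b1 + y_2 b2 = [8, -3].
This gives y = [3, -1], which is column 2 of [phi]_B.

[3, -1]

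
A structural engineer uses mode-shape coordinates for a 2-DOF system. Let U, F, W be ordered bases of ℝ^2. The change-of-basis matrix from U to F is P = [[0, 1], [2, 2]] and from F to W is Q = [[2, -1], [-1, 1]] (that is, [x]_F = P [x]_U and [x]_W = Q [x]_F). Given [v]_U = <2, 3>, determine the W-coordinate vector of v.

Apply P to get F-coordinates <3, 10>, then Q to get W-coordinates.
The result is [v]_W = <-4, 7>.

<-4, 7>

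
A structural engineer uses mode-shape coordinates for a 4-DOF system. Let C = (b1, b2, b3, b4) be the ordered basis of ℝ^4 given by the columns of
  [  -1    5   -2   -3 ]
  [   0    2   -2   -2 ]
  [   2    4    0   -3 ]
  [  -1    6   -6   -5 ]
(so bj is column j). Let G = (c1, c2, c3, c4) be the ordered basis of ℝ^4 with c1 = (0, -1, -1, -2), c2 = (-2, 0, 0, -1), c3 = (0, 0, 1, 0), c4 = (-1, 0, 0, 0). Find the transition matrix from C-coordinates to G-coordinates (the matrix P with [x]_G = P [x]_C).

[[0, -2, 2, 2], [1, -2, 2, 1], [2, 2, 2, -1], [-1, -1, -2, 1]]

Column j of P is [bj]_G, since P maps C-coordinates to G-coordinates.
Expressing b1 in G: b1 = 0·c1 + c2 + 2c3 - c4, so column 1 of P is (0, 1, 2, -1).
Doing the same for each bj gives P = [[0, -2, 2, 2], [1, -2, 2, 1], [2, 2, 2, -1], [-1, -1, -2, 1]].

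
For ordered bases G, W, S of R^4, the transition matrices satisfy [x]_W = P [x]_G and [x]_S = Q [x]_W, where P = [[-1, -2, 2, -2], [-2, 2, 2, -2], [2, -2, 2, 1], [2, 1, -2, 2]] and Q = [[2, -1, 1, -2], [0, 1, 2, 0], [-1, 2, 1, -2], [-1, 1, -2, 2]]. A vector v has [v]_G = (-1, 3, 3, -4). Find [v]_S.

First [v]_W = P [v]_G = (9, 22, -6, -13).
Then [v]_S = Q [v]_W = (16, 10, 55, -1).

(16, 10, 55, -1)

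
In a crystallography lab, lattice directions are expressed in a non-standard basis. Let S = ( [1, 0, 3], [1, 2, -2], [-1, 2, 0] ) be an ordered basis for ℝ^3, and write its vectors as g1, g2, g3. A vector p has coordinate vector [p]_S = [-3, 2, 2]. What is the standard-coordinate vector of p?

[-3, 8, -13]

p = M [p]_S, where M has columns g1, ..., g3.
Carrying out the matrix-vector product, p = [-3, 8, -13].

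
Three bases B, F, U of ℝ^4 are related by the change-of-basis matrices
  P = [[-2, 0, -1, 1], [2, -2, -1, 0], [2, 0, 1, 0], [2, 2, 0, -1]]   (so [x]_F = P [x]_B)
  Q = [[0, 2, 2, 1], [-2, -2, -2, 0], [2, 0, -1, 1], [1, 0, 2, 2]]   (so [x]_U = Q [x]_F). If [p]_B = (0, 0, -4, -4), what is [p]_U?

Composing the changes, [p]_U = Q P [p]_B.
Q P = [[10, -2, 0, -1], [-4, 4, 2, -2], [-4, 2, -3, 1], [6, 4, 1, -1]]; applying this to (0, 0, -4, -4) gives (4, 0, 8, 0).

(4, 0, 8, 0)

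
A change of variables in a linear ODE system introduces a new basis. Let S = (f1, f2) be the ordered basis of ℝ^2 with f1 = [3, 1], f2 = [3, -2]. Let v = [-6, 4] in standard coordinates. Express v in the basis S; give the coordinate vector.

[0, -2]

We seek scalars with c_1 f1 + c_2 f2 = v; equivalently solve M c = v where the columns of M are f1, f2.
System: 3c_1 + 3c_2 = -6, c_1 - 2c_2 = 4; solving gives c_1 = 0, c_2 = -2.
Check: 0·f1 - 2f2 = [-6, 4].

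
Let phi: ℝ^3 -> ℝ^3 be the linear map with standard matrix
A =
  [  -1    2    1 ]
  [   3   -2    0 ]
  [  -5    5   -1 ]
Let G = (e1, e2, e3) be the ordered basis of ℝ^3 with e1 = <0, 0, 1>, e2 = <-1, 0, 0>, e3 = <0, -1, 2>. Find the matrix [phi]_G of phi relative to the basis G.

[[-1, -1, -3], [-1, -1, 0], [0, 3, -2]]

With P the matrix whose columns are e1, ..., e3, [phi]_G = P^(-1) A P.
Column by column: phi(e1) = A e1 = <1, 0, -1>; its G-coordinates <-1, -1, 0> give column 1.
Continuing for each basis vector yields [phi]_G = [[-1, -1, -3], [-1, -1, 0], [0, 3, -2]].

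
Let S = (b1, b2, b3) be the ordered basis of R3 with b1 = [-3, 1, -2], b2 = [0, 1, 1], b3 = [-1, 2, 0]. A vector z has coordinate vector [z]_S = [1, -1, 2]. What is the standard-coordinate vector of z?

The coordinates say z = b1 - b2 + 2b3; adding the scaled basis vectors gives [-5, 4, -3].

[-5, 4, -3]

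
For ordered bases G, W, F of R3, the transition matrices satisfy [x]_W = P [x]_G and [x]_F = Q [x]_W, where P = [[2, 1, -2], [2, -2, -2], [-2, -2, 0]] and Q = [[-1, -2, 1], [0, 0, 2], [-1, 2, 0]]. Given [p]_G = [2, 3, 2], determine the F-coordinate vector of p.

[-1, -20, -15]

Apply P to get W-coordinates [3, -6, -10], then Q to get F-coordinates.
The result is [p]_F = [-1, -20, -15].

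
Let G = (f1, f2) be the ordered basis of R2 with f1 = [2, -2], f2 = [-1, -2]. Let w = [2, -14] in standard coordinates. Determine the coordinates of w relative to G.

[3, 4]

[w]_G is the unique c with M c = w, where M has columns f1, f2.
System: 2c_1 - c_2 = 2, -2c_1 - 2c_2 = -14; solving gives c_1 = 3, c_2 = 4.
Check: 3f1 + 4f2 = [2, -14].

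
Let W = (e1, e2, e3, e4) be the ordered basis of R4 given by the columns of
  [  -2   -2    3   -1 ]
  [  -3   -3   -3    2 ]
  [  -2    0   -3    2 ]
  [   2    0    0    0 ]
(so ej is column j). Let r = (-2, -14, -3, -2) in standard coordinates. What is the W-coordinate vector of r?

We seek scalars with c_1 e1 + ... + c_4 e4 = r; equivalently solve M c = r where the columns of M are e1, ..., e4.
Solving this 4x4 system gives c = (-1, 4, 1, -1).
Check: -e1 + 4e2 + e3 - e4 = (-2, -14, -3, -2).

(-1, 4, 1, -1)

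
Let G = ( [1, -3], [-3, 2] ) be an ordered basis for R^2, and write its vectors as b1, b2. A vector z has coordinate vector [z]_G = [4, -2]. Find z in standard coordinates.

By definition z = 4b1 - 2b2.
Summing componentwise gives [10, -16].

[10, -16]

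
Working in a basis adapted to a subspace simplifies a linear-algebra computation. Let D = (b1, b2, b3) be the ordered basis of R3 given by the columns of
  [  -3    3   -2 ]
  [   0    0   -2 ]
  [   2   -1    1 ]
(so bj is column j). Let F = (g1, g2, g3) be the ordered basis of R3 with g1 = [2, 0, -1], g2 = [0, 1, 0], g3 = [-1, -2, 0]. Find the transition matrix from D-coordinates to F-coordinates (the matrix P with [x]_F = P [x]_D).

Let M have columns bj and N have columns gj. Then for every x, N [x]_F = x = M [x]_D, so P = N^(-1) M.
Since det N = -1, N^(-1) has integer entries; multiplying gives P = [[-2, 1, -1], [-2, -2, -2], [-1, -1, 0]].

[[-2, 1, -1], [-2, -2, -2], [-1, -1, 0]]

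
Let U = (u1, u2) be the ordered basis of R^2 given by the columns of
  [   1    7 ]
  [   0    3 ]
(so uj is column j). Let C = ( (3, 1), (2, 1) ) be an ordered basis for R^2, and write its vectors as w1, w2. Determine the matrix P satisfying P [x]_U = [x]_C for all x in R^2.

Let M have columns uj and N have columns wj. Then for every x, N [x]_C = x = M [x]_U, so P = N^(-1) M.
Since det N = 1, N^(-1) has integer entries; multiplying gives P = [[1, 1], [-1, 2]].

[[1, 1], [-1, 2]]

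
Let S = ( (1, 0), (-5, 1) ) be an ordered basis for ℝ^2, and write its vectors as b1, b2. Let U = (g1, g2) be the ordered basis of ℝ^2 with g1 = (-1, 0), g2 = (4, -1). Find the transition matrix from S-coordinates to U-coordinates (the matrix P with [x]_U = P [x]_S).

[[-1, 1], [0, -1]]

Column j of P is [bj]_U, since P maps S-coordinates to U-coordinates.
Expressing b1 in U: b1 = -g1 + 0·g2, so column 1 of P is (-1, 0).
Doing the same for each bj gives P = [[-1, 1], [0, -1]].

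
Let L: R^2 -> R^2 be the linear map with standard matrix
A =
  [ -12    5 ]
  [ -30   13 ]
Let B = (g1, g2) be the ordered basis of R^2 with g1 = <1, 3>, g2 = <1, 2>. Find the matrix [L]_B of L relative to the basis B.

Let P have columns g1, g2. Then [L]_B = P^(-1) A P.
Here det P = -1, so P^(-1) is integer; computing A P first and then P^(-1)(A P) gives [[3, 0], [0, -2]].

[[3, 0], [0, -2]]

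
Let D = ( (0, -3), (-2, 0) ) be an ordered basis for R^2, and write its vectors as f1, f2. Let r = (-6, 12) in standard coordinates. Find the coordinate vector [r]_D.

(-4, 3)

We seek scalars with c_1 f1 + c_2 f2 = r; equivalently solve M c = r where the columns of M are f1, f2.
System: 0c_1 - 2c_2 = -6, -3c_1 + 0c_2 = 12; solving gives c_1 = -4, c_2 = 3.
Check: -4f1 + 3f2 = (-6, 12).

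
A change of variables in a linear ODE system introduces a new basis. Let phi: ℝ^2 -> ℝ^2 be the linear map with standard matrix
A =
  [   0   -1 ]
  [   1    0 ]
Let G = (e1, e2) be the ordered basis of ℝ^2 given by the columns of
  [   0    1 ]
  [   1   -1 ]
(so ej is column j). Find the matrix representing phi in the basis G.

[[-1, 2], [-1, 1]]

The j-th column of [phi]_G is [phi(ej)]_G.
phi(e1) = A e1 = (-1, 0) = -e1 - e2, so column 1 is (-1, -1).
Repeating for e2 and assembling the columns gives [[-1, 2], [-1, 1]].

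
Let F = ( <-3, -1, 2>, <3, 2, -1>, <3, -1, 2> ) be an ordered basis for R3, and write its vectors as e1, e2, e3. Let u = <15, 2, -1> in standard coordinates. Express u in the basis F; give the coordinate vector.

We seek scalars with c_1 e1 + ... + c_3 e3 = u; equivalently solve M c = u where the columns of M are e1, ..., e3.
Row-reducing the augmented matrix [M | u] gives c = (-2, 1, 2).
Check: -2e1 + e2 + 2e3 = <15, 2, -1>.

<-2, 1, 2>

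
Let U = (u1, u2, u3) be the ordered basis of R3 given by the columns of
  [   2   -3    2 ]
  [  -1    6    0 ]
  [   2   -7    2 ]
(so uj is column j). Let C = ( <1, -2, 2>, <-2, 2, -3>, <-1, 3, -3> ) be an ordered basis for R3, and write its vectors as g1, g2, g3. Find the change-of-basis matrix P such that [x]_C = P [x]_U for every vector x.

Let M have columns uj and N have columns gj. Then for every x, N [x]_C = x = M [x]_U, so P = N^(-1) M.
Since det N = 1, N^(-1) has integer entries; multiplying gives P = [[1, 1, -2], [-1, 1, -2], [1, 2, 0]].

[[1, 1, -2], [-1, 1, -2], [1, 2, 0]]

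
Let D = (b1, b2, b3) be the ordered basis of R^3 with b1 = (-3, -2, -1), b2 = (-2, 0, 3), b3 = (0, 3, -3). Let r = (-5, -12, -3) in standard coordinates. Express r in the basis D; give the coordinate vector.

Write r = c_1 b1 + ... + c_3 b3 and solve for the c_i.
Row-reducing the augmented matrix [M | r] gives c = (3, -2, -2).
Check: 3b1 - 2b2 - 2b3 = (-5, -12, -3).

(3, -2, -2)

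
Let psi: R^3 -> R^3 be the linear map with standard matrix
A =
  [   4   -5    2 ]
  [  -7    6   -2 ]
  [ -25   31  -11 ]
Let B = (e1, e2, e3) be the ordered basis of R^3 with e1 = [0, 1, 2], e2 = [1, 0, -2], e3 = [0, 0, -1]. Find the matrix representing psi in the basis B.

[[2, -3, 2], [-1, 0, -2], [-3, -3, -3]]

Let P have columns e1, ..., e3. Then [psi]_B = P^(-1) A P.
Here det P = 1, so P^(-1) is integer; computing A P first and then P^(-1)(A P) gives [[2, -3, 2], [-1, 0, -2], [-3, -3, -3]].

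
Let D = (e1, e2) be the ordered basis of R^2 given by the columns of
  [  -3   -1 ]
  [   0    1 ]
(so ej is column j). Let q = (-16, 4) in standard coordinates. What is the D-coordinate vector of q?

Write q = c_1 e1 + c_2 e2 and solve for the c_i.
System: -3c_1 - c_2 = -16, 0c_1 + c_2 = 4; solving gives c_1 = 4, c_2 = 4.
Check: 4e1 + 4e2 = (-16, 4).

(4, 4)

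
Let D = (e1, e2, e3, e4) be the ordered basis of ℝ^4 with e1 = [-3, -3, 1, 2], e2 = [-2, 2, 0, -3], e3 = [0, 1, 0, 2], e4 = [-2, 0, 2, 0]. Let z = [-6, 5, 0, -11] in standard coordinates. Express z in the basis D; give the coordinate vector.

[0, 3, -1, 0]

We seek scalars with c_1 e1 + ... + c_4 e4 = z; equivalently solve M c = z where the columns of M are e1, ..., e4.
Row-reducing the augmented matrix [M | z] gives c = (0, 3, -1, 0).
Check: 0·e1 + 3e2 - e3 + 0·e4 = [-6, 5, 0, -11].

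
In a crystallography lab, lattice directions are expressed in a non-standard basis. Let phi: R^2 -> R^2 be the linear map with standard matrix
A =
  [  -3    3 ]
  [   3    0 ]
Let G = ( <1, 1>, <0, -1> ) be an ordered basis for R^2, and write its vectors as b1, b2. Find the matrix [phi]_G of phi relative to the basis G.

With P the matrix whose columns are b1, b2, [phi]_G = P^(-1) A P.
Column by column: phi(b1) = A b1 = <0, 3>; its G-coordinates <0, -3> give column 1.
Continuing for each basis vector yields [phi]_G = [[0, -3], [-3, -3]].

[[0, -3], [-3, -3]]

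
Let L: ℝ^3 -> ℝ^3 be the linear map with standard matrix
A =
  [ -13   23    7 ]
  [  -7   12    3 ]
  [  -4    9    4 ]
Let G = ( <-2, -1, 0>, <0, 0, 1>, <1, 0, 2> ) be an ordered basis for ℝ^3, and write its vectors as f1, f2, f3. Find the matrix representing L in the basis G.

With P the matrix whose columns are f1, ..., f3, [L]_G = P^(-1) A P.
Column by column: L(f1) = A f1 = <3, 2, -1>; its G-coordinates <-2, 1, -1> give column 1.
Continuing for each basis vector yields [L]_G = [[-2, -3, 1], [1, 2, -2], [-1, 1, 3]].

[[-2, -3, 1], [1, 2, -2], [-1, 1, 3]]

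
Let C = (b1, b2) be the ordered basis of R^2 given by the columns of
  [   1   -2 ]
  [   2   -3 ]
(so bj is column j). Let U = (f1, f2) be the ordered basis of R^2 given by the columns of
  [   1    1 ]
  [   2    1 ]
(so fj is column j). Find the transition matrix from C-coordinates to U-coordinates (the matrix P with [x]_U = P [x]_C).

Let M have columns bj and N have columns fj. Then for every x, N [x]_U = x = M [x]_C, so P = N^(-1) M.
Since det N = -1, N^(-1) has integer entries; multiplying gives P = [[1, -1], [0, -1]].

[[1, -1], [0, -1]]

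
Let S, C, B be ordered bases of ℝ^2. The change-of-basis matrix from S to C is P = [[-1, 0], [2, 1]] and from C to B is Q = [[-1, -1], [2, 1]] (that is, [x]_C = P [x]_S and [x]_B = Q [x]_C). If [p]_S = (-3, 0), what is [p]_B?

Apply P to get C-coordinates (3, -6), then Q to get B-coordinates.
The result is [p]_B = (3, 0).

(3, 0)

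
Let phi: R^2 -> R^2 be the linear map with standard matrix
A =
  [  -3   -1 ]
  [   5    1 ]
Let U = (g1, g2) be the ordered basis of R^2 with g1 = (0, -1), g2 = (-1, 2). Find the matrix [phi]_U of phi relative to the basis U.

Let P have columns g1, g2. Then [phi]_U = P^(-1) A P.
Here det P = -1, so P^(-1) is integer; computing A P first and then P^(-1)(A P) gives [[-1, 1], [-1, -1]].

[[-1, 1], [-1, -1]]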